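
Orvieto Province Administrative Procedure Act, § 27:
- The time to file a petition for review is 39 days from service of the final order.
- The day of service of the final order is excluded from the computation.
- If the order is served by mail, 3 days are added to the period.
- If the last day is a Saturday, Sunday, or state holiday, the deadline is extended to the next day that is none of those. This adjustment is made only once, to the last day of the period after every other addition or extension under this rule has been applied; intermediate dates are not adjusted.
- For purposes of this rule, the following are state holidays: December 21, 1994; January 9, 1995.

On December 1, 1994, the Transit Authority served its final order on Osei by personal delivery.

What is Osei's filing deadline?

39 days after December 1, 1994 is January 9, 1995.
Service was not by mail, so no mail extension applies.
January 9, 1995 is a listed holiday. The next qualifying day is January 10, 1995.

January 10, 1995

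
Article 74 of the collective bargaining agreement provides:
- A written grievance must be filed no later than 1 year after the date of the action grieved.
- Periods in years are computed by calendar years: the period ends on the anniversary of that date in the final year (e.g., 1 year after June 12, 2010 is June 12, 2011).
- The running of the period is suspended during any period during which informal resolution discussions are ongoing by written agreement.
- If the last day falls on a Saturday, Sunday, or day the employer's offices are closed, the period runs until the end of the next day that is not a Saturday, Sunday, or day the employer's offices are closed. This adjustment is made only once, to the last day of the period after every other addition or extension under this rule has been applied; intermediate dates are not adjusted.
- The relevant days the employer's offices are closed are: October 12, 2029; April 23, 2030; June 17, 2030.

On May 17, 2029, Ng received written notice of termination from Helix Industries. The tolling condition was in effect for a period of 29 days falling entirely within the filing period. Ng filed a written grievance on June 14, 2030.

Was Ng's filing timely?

1 year after May 17, 2029 is May 17, 2030.
Tolling adds 29 days: May 17, 2030 + 29 days = June 15, 2030.
June 15, 2030 is Saturday; June 16, 2030 is Sunday; June 17, 2030 is a listed holiday. The next qualifying day is June 18, 2030.
The deadline is June 18, 2030; the filing on June 14, 2030 is on or before that date.

Yes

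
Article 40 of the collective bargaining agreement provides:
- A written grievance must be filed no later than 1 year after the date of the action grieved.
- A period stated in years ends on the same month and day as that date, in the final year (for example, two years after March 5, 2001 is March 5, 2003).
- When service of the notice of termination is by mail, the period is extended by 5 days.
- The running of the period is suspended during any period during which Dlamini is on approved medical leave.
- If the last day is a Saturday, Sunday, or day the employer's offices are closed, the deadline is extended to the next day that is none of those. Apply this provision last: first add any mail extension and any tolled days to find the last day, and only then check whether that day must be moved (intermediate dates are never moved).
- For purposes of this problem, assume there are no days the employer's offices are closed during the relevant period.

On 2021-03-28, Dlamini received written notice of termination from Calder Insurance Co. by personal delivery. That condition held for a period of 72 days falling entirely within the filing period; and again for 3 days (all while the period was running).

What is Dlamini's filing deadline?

1 year after 2021-03-28 is March 28, 2022.
Service was not by mail, so no mail extension applies.
Tolling adds 72 days: March 28, 2022 + 72 days = June 8, 2022.
Tolling adds 3 days: June 8, 2022 + 3 days = June 11, 2022.
June 11, 2022 is Saturday; June 12, 2022 is Sunday. The next qualifying day is June 13, 2022.

June 13, 2022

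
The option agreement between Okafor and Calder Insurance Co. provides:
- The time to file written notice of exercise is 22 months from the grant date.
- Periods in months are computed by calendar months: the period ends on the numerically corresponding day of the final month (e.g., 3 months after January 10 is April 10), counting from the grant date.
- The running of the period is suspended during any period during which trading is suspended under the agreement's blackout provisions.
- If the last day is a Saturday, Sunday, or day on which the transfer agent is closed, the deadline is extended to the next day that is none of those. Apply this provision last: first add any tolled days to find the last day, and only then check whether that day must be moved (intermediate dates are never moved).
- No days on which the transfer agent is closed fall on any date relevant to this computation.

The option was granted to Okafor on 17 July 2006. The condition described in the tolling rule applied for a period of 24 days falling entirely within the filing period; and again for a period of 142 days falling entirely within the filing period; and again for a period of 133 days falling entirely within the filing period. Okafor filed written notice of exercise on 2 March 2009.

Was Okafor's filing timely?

Yes

22 months after 17 July 2006 is May 17, 2008.
Tolling adds 24 days: May 17, 2008 + 24 days = June 10, 2008.
Tolling adds 142 days: June 10, 2008 + 142 days = October 30, 2008.
Tolling adds 133 days: October 30, 2008 + 133 days = March 12, 2009.
March 12, 2009 is a Thursday and not a day on which the transfer agent is closed, so no extension applies.
The deadline is March 12, 2009; the filing on March 2, 2009 is on or before that date.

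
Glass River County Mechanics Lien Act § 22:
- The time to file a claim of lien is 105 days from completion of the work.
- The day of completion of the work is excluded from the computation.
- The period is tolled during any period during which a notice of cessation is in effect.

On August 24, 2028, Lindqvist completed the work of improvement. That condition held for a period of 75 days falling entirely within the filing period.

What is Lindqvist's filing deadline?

February 20, 2029

105 days after August 24, 2028 is December 7, 2028.
Tolling adds 75 days: December 7, 2028 + 75 days = February 20, 2029.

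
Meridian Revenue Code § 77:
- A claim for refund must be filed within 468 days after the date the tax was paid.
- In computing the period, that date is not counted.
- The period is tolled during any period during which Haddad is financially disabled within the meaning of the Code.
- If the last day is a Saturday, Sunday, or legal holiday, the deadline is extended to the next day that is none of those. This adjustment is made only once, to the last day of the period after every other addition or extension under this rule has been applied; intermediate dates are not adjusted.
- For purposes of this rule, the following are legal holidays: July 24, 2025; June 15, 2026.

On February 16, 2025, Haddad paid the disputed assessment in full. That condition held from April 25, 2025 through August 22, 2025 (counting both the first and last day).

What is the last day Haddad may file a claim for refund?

468 days after February 16, 2025 is May 30, 2026.
From April 25, 2025 through August 22, 2025 inclusive is 120 days; tolling adds 120 days: May 30, 2026 + 120 days = September 27, 2026.
September 27, 2026 is Sunday. The next qualifying day is September 28, 2026.

September 28, 2026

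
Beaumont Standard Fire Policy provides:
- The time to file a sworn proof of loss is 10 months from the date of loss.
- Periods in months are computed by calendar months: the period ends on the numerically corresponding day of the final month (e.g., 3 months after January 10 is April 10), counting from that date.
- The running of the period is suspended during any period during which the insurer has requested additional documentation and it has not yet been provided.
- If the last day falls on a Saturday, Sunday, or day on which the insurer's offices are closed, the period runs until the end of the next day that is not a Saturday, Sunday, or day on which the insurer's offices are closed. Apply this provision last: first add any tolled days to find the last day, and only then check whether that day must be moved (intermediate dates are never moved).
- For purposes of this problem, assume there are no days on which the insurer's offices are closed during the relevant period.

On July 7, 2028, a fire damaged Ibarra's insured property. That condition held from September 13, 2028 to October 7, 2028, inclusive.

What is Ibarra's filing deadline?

June 1, 2029

10 months after July 7, 2028 is May 7, 2029.
From September 13, 2028 through October 7, 2028 inclusive is 25 days; tolling adds 25 days: May 7, 2029 + 25 days = June 1, 2029.
June 1, 2029 is a Friday and not a day on which the insurer's offices are closed, so no extension applies.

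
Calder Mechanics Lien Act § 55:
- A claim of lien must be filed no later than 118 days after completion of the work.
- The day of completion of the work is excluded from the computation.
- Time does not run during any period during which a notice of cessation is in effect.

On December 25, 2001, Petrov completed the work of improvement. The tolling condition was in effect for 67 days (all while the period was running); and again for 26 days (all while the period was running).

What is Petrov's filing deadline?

July 24, 2002

118 days after December 25, 2001 is April 22, 2002.
Tolling adds 67 days: April 22, 2002 + 67 days = June 28, 2002.
Tolling adds 26 days: June 28, 2002 + 26 days = July 24, 2002.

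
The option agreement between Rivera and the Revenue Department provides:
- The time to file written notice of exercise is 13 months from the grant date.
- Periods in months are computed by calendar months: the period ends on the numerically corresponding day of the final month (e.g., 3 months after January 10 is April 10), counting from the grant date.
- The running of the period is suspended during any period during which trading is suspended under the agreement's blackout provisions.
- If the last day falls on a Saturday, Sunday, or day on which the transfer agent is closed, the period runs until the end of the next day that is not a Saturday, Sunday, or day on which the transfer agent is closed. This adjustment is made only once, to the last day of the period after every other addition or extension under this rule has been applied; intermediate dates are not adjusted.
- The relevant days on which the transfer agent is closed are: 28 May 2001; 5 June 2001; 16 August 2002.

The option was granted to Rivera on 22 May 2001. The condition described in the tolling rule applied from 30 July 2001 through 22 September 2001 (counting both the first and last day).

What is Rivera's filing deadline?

August 19, 2002

13 months after 22 May 2001 is June 22, 2002.
From July 30, 2001 through September 22, 2001 inclusive is 55 days; tolling adds 55 days: June 22, 2002 + 55 days = August 16, 2002.
August 16, 2002 is a listed holiday; August 17, 2002 is Saturday; August 18, 2002 is Sunday. The next qualifying day is August 19, 2002.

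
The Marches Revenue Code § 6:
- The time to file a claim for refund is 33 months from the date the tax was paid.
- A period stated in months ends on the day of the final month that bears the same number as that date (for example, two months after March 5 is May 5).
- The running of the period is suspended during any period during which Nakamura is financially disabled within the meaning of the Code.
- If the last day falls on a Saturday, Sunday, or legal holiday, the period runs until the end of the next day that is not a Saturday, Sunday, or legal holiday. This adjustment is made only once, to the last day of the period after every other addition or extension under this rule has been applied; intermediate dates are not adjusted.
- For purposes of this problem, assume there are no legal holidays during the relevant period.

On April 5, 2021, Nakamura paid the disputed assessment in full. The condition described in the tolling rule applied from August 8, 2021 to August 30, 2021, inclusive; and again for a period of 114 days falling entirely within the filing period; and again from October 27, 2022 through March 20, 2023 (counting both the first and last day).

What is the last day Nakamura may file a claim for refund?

33 months after April 5, 2021 is January 5, 2024.
From August 8, 2021 through August 30, 2021 inclusive is 23 days; tolling adds 23 days: January 5, 2024 + 23 days = January 28, 2024.
Tolling adds 114 days: January 28, 2024 + 114 days = May 21, 2024.
From October 27, 2022 through March 20, 2023 inclusive is 145 days; tolling adds 145 days: May 21, 2024 + 145 days = October 13, 2024.
October 13, 2024 is Sunday. The next qualifying day is October 14, 2024.

October 14, 2024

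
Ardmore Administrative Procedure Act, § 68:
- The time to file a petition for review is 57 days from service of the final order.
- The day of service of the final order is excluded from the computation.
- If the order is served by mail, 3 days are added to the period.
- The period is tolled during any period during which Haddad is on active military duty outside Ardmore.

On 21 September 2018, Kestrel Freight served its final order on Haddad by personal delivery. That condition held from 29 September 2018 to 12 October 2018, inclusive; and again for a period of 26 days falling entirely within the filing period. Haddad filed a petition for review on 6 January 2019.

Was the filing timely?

57 days after 21 September 2018 is November 17, 2018.
Service was not by mail, so no mail extension applies.
From September 29, 2018 through October 12, 2018 inclusive is 14 days; tolling adds 14 days: November 17, 2018 + 14 days = December 1, 2018.
Tolling adds 26 days: December 1, 2018 + 26 days = December 27, 2018.
The deadline is December 27, 2018; the filing on January 6, 2019 is after that date.

No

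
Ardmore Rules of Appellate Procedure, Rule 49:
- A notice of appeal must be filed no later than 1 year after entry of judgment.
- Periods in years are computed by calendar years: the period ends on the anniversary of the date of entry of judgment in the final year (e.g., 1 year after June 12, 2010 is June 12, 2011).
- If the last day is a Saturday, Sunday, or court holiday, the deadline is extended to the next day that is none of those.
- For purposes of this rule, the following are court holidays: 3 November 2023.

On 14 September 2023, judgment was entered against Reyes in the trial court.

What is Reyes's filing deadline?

September 16, 2024

1 year after 14 September 2023 is September 14, 2024.
September 14, 2024 is Saturday; September 15, 2024 is Sunday. The next qualifying day is September 16, 2024.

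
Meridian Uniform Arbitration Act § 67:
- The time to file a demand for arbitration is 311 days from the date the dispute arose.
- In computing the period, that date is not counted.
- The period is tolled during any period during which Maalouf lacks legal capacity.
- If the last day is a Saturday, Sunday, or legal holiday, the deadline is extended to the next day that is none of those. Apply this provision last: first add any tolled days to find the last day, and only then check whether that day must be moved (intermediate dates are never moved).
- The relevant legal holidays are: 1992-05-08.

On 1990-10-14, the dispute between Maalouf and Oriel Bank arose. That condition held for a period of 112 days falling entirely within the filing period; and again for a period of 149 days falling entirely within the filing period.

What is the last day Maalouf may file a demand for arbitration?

May 11, 1992

311 days after 1990-10-14 is August 21, 1991.
Tolling adds 112 days: August 21, 1991 + 112 days = December 11, 1991.
Tolling adds 149 days: December 11, 1991 + 149 days = May 8, 1992.
May 8, 1992 is a listed holiday; May 9, 1992 is Saturday; May 10, 1992 is Sunday. The next qualifying day is May 11, 1992.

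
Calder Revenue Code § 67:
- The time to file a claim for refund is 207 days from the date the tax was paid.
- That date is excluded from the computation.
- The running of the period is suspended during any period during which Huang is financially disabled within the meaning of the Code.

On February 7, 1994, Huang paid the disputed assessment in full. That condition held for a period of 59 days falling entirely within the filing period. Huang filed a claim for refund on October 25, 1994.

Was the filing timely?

Yes

207 days after February 7, 1994 is September 2, 1994.
Tolling adds 59 days: September 2, 1994 + 59 days = October 31, 1994.
The deadline is October 31, 1994; the filing on October 25, 1994 is on or before that date.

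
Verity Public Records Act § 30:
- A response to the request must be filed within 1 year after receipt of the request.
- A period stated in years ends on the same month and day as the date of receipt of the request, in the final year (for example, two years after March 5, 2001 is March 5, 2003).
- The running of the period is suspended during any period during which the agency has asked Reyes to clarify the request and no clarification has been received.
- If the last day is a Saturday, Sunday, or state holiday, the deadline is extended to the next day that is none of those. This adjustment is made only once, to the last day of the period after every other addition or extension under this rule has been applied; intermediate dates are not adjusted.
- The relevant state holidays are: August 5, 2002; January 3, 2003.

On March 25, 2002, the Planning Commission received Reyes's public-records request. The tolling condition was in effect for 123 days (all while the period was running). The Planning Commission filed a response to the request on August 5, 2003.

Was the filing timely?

No

1 year after March 25, 2002 is March 25, 2003.
Tolling adds 123 days: March 25, 2003 + 123 days = July 26, 2003.
July 26, 2003 is Saturday; July 27, 2003 is Sunday. The next qualifying day is July 28, 2003.
The deadline is July 28, 2003; the filing on August 5, 2003 is after that date.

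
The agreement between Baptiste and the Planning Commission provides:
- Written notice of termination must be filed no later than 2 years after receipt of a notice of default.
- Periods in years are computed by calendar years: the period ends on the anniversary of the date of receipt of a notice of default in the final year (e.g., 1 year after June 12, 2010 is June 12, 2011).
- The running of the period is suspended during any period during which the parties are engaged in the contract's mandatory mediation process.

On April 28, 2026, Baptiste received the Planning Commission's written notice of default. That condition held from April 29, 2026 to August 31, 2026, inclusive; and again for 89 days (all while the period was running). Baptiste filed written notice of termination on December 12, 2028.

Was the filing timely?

2 years after April 28, 2026 is April 28, 2028.
From April 29, 2026 through August 31, 2026 inclusive is 125 days; tolling adds 125 days: April 28, 2028 + 125 days = August 31, 2028.
Tolling adds 89 days: August 31, 2028 + 89 days = November 28, 2028.
The deadline is November 28, 2028; the filing on December 12, 2028 is after that date.

No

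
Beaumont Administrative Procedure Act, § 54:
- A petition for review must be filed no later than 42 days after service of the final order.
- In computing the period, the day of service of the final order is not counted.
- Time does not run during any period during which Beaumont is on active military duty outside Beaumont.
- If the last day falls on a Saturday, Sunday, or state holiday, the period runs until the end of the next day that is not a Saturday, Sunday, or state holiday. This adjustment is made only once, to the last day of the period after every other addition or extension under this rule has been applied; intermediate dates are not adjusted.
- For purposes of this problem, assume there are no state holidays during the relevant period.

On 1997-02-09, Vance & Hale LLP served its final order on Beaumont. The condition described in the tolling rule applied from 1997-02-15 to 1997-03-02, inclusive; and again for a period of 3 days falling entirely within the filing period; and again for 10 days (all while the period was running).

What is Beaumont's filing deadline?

April 21, 1997

42 days after 1997-02-09 is March 23, 1997.
From February 15, 1997 through March 2, 1997 inclusive is 16 days; tolling adds 16 days: March 23, 1997 + 16 days = April 8, 1997.
Tolling adds 3 days: April 8, 1997 + 3 days = April 11, 1997.
Tolling adds 10 days: April 11, 1997 + 10 days = April 21, 1997.
April 21, 1997 is a Monday and not a state holiday, so no extension applies.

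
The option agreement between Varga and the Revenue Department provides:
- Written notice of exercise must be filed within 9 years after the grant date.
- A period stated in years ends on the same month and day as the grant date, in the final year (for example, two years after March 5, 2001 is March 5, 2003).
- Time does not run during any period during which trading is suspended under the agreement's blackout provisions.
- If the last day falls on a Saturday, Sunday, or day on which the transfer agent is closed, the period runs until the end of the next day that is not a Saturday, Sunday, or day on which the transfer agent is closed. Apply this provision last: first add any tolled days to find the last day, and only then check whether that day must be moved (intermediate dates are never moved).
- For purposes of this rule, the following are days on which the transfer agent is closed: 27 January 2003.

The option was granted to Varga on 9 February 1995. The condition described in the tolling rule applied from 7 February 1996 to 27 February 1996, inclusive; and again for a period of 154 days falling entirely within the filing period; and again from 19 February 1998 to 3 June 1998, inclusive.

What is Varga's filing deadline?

November 15, 2004

9 years after 9 February 1995 is February 9, 2004.
From February 7, 1996 through February 27, 1996 inclusive is 21 days; tolling adds 21 days: February 9, 2004 + 21 days = March 1, 2004.
Tolling adds 154 days: March 1, 2004 + 154 days = August 2, 2004.
From February 19, 1998 through June 3, 1998 inclusive is 105 days; tolling adds 105 days: August 2, 2004 + 105 days = November 15, 2004.
November 15, 2004 is a Monday and not a day on which the transfer agent is closed, so no extension applies.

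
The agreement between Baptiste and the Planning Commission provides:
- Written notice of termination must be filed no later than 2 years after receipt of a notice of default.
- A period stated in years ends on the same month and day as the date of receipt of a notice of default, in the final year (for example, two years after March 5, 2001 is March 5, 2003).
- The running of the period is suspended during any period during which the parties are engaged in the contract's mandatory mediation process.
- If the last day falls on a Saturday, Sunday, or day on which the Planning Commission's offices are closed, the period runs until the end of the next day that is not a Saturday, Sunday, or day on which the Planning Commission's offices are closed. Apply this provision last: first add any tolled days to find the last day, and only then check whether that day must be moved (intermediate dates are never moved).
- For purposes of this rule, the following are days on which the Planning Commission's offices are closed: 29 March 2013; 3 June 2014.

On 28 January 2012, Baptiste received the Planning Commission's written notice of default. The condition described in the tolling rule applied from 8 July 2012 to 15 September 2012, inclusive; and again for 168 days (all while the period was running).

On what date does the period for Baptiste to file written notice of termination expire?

2 years after 28 January 2012 is January 28, 2014.
From July 8, 2012 through September 15, 2012 inclusive is 70 days; tolling adds 70 days: January 28, 2014 + 70 days = April 8, 2014.
Tolling adds 168 days: April 8, 2014 + 168 days = September 23, 2014.
September 23, 2014 is a Tuesday and not a day on which the Planning Commission's offices are closed, so no extension applies.

September 23, 2014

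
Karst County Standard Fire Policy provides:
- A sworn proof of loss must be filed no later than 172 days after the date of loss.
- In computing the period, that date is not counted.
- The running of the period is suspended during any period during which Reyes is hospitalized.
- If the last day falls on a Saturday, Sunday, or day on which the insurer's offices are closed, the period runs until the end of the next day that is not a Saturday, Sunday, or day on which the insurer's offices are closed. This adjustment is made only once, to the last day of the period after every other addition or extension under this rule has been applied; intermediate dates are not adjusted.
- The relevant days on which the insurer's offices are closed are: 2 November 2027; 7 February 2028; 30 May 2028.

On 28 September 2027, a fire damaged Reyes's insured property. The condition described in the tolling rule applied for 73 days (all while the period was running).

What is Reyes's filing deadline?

May 31, 2028

172 days after 28 September 2027 is March 18, 2028.
Tolling adds 73 days: March 18, 2028 + 73 days = May 30, 2028.
May 30, 2028 is a listed holiday. The next qualifying day is May 31, 2028.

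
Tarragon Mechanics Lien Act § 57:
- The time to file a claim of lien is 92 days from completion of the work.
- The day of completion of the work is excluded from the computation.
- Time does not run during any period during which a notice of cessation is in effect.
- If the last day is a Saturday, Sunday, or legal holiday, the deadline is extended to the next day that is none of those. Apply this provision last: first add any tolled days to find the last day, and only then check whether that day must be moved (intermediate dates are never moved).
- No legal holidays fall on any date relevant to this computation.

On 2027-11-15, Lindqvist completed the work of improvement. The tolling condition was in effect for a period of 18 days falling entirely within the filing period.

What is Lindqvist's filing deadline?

March 6, 2028

92 days after 2027-11-15 is February 15, 2028.
Tolling adds 18 days: February 15, 2028 + 18 days = March 4, 2028.
March 4, 2028 is Saturday; March 5, 2028 is Sunday. The next qualifying day is March 6, 2028.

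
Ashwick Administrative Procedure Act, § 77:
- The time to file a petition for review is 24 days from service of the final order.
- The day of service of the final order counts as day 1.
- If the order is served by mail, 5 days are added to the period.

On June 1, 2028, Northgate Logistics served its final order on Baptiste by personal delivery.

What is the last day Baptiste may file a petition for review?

Counting June 1, 2028 as day 1, day 24 is June 24, 2028.
Service was not by mail, so no mail extension applies.

June 24, 2028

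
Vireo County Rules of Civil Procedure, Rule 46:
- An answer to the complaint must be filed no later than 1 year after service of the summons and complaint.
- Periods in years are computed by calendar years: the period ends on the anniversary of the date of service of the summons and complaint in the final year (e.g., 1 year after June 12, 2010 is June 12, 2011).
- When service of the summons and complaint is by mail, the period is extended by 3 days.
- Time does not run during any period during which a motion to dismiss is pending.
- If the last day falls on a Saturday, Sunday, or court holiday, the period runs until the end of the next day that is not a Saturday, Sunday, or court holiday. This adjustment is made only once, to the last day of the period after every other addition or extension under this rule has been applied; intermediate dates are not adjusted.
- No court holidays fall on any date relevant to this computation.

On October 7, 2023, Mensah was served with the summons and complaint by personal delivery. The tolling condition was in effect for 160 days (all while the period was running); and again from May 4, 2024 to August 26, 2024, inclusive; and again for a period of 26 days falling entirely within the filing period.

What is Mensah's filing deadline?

1 year after October 7, 2023 is October 7, 2024.
Service was not by mail, so no mail extension applies.
Tolling adds 160 days: October 7, 2024 + 160 days = March 16, 2025.
From May 4, 2024 through August 26, 2024 inclusive is 115 days; tolling adds 115 days: March 16, 2025 + 115 days = July 9, 2025.
Tolling adds 26 days: July 9, 2025 + 26 days = August 4, 2025.
August 4, 2025 is a Monday and not a court holiday, so no extension applies.

August 4, 2025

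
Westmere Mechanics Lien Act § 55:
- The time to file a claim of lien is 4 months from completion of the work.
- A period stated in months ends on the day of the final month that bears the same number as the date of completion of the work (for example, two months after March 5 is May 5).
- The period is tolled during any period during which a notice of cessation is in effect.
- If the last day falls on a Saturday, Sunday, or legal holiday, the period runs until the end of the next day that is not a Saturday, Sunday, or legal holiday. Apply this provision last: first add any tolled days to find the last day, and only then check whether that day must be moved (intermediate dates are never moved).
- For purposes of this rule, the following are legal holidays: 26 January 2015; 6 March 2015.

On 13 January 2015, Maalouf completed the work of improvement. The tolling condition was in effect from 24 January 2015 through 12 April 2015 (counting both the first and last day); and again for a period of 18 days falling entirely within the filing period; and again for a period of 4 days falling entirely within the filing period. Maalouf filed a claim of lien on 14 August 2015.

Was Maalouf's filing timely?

4 months after 13 January 2015 is May 13, 2015.
From January 24, 2015 through April 12, 2015 inclusive is 79 days; tolling adds 79 days: May 13, 2015 + 79 days = July 31, 2015.
Tolling adds 18 days: July 31, 2015 + 18 days = August 18, 2015.
Tolling adds 4 days: August 18, 2015 + 4 days = August 22, 2015.
August 22, 2015 is Saturday; August 23, 2015 is Sunday. The next qualifying day is August 24, 2015.
The deadline is August 24, 2015; the filing on August 14, 2015 is on or before that date.

Yes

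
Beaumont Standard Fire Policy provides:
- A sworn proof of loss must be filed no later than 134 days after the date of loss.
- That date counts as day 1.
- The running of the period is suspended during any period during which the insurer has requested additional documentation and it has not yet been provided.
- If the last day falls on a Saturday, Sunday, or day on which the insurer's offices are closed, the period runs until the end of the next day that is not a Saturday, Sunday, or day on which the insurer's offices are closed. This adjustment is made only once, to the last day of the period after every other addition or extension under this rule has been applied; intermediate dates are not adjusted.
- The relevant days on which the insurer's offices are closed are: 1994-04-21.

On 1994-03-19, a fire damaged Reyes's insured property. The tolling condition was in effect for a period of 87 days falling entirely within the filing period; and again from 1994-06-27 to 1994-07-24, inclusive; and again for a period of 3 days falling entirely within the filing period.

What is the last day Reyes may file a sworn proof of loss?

Counting 1994-03-19 as day 1, day 134 is July 30, 1994.
Tolling adds 87 days: July 30, 1994 + 87 days = October 25, 1994.
From June 27, 1994 through July 24, 1994 inclusive is 28 days; tolling adds 28 days: October 25, 1994 + 28 days = November 22, 1994.
Tolling adds 3 days: November 22, 1994 + 3 days = November 25, 1994.
November 25, 1994 is a Friday and not a day on which the insurer's offices are closed, so no extension applies.

November 25, 1994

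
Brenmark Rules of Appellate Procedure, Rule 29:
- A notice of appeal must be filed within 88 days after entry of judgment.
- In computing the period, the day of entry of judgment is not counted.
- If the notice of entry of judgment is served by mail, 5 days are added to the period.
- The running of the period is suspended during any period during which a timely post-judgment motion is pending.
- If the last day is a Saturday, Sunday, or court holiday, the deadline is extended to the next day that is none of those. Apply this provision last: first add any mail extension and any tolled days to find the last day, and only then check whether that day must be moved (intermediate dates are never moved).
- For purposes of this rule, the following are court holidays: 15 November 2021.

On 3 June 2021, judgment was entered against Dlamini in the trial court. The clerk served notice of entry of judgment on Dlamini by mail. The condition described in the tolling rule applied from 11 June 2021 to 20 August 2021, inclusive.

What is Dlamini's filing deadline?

November 16, 2021

88 days after 3 June 2021 is August 30, 2021.
Service was by mail, adding 5 days: August 30, 2021 + 5 days = September 4, 2021.
From June 11, 2021 through August 20, 2021 inclusive is 71 days; tolling adds 71 days: September 4, 2021 + 71 days = November 14, 2021.
November 14, 2021 is Sunday; November 15, 2021 is a listed holiday. The next qualifying day is November 16, 2021.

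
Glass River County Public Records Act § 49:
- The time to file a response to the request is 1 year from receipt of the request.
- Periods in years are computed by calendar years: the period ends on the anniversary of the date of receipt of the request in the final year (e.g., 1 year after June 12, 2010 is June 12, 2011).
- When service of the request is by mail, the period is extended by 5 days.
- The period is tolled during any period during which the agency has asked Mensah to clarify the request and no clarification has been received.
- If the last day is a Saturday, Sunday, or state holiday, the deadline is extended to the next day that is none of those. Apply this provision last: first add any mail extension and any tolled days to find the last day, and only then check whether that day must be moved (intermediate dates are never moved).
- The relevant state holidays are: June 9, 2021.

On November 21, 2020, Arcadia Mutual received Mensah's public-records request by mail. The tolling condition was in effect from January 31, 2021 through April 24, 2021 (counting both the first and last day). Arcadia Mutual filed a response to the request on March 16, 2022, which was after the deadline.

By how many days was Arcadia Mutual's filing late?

1 year after November 21, 2020 is November 21, 2021.
Service was by mail, adding 5 days: November 21, 2021 + 5 days = November 26, 2021.
From January 31, 2021 through April 24, 2021 inclusive is 84 days; tolling adds 84 days: November 26, 2021 + 84 days = February 18, 2022.
February 18, 2022 is a Friday and not a state holiday, so no extension applies.
The deadline is February 18, 2022; from February 18, 2022 to March 16, 2022 is 26 days.

26 days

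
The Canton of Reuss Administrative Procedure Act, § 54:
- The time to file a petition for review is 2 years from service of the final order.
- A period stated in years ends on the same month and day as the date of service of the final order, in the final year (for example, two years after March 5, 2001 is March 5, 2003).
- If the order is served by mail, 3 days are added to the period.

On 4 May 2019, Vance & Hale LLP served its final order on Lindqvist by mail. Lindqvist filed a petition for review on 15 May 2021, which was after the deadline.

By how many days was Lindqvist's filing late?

2 years after 4 May 2019 is May 4, 2021.
Service was by mail, adding 3 days: May 4, 2021 + 3 days = May 7, 2021.
The deadline is May 7, 2021; from May 7, 2021 to May 15, 2021 is 8 days.

8 days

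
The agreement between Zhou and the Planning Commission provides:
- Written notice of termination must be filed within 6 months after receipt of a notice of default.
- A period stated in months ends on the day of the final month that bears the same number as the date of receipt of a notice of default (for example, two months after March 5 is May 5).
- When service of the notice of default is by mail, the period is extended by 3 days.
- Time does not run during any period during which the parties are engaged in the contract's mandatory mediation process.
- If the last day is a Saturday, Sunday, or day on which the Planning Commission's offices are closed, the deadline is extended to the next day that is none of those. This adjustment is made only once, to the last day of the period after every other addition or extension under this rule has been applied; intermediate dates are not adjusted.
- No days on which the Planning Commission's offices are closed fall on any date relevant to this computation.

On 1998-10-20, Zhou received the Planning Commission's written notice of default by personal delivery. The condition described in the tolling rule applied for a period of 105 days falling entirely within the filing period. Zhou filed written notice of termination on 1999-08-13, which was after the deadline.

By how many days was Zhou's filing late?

6 months after 1998-10-20 is April 20, 1999.
Service was not by mail, so no mail extension applies.
Tolling adds 105 days: April 20, 1999 + 105 days = August 3, 1999.
August 3, 1999 is a Tuesday and not a day on which the Planning Commission's offices are closed, so no extension applies.
The deadline is August 3, 1999; from August 3, 1999 to August 13, 1999 is 10 days.

10 days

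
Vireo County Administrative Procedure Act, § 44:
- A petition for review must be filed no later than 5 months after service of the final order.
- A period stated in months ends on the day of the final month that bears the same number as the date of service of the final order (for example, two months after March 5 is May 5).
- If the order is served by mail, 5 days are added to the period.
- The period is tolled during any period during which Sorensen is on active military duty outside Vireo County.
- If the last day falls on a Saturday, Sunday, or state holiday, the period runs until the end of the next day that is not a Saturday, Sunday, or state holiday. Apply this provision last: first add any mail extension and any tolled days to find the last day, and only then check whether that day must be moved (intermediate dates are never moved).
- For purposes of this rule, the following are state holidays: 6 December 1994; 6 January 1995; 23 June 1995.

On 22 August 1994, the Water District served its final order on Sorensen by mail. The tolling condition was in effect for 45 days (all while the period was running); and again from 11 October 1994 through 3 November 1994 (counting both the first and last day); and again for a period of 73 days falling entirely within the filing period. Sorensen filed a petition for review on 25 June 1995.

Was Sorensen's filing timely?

5 months after 22 August 1994 is January 22, 1995.
Service was by mail, adding 5 days: January 22, 1995 + 5 days = January 27, 1995.
Tolling adds 45 days: January 27, 1995 + 45 days = March 13, 1995.
From October 11, 1994 through November 3, 1994 inclusive is 24 days; tolling adds 24 days: March 13, 1995 + 24 days = April 6, 1995.
Tolling adds 73 days: April 6, 1995 + 73 days = June 18, 1995.
June 18, 1995 is Sunday. The next qualifying day is June 19, 1995.
The deadline is June 19, 1995; the filing on June 25, 1995 is after that date.

No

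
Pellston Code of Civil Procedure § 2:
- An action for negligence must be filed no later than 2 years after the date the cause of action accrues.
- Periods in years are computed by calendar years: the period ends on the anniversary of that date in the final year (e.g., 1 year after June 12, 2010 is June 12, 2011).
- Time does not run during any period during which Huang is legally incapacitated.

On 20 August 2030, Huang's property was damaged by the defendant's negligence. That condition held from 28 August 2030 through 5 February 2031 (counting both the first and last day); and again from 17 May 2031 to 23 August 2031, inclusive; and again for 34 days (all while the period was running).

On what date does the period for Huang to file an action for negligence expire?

June 11, 2033

2 years after 20 August 2030 is August 20, 2032.
From August 28, 2030 through February 5, 2031 inclusive is 162 days; tolling adds 162 days: August 20, 2032 + 162 days = January 29, 2033.
From May 17, 2031 through August 23, 2031 inclusive is 99 days; tolling adds 99 days: January 29, 2033 + 99 days = May 8, 2033.
Tolling adds 34 days: May 8, 2033 + 34 days = June 11, 2033.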